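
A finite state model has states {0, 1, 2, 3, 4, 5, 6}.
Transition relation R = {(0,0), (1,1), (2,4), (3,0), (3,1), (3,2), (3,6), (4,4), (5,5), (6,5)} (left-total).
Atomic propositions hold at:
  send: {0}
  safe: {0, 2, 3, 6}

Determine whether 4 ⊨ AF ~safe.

Sat(~safe) = {1, 4, 5}
AF ~safe: least fixpoint, start Z0 = {1, 4, 5}, add states with every successor in Z. Z1 = {1, 2, 4, 5, 6}; fixed.
Sat(AF ~safe) = {1, 2, 4, 5, 6}
4 ∈ Sat(AF ~safe) = {1, 2, 4, 5, 6}, so the formula holds at 4.

Yes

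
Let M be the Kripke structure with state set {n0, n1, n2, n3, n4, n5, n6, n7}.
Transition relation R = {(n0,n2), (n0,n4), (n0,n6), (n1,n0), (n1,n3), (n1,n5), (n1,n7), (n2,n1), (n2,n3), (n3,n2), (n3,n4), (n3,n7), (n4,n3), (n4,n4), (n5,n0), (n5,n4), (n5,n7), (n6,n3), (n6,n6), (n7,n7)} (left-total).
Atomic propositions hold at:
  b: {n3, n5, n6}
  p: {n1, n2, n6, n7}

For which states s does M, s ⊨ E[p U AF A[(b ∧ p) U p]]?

Sat(b ∧ p) = {n6}
A[(b ∧ p) U p]: least fixpoint, start Z0 = Sat(p) = {n1, n2, n6, n7}, add states in Sat(b ∧ p) with every successor in Z. Already a fixed point.
Sat(A[(b ∧ p) U p]) = {n1, n2, n6, n7}
AF A[(b ∧ p) U p]: least fixpoint, start Z0 = {n1, n2, n6, n7}, add states with every successor in Z. Already a fixed point.
Sat(AF A[(b ∧ p) U p]) = {n1, n2, n6, n7}
E[p U AF A[(b ∧ p) U p]]: least fixpoint, start Z0 = Sat(AF A[(b ∧ p) U p]) = {n1, n2, n6, n7}, add states in Sat(p) with some successor in Z. Already a fixed point.
Sat(E[p U AF A[(b ∧ p) U p]]) = {n1, n2, n6, n7}

{n1, n2, n6, n7}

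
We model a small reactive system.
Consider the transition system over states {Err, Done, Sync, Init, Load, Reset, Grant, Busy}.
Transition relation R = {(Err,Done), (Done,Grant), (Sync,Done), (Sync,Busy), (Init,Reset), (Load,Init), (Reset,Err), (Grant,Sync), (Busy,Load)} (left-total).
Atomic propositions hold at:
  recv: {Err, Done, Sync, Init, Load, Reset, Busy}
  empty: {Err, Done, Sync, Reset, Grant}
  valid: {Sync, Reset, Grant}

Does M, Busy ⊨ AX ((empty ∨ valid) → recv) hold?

Sat(empty ∨ valid) = {Err, Done, Sync, Reset, Grant}
Sat((empty ∨ valid) → recv) = {Err, Done, Sync, Init, Load, Reset, Busy}
Sat(AX ((empty ∨ valid) → recv)) = {s : every successor in {Err, Done, Sync, Init, Load, Reset, Busy}} = {Err, Sync, Init, Load, Reset, Grant, Busy}
Busy ∈ Sat(AX ((empty ∨ valid) → recv)) = {Err, Sync, Init, Load, Reset, Grant, Busy}, so the formula holds at Busy.

Yes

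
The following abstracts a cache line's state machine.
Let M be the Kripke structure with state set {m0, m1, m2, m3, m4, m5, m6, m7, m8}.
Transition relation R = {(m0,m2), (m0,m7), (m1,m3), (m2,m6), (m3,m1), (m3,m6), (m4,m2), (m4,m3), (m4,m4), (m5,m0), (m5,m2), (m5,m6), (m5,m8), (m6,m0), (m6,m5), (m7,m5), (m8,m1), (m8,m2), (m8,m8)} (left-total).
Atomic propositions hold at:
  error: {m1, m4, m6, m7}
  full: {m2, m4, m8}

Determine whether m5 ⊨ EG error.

No

EG error: greatest fixpoint, start Z0 = {m1, m4, m6, m7}, keep only states in Sat with some successor in Z. Z1 = {m4}; fixed.
Sat(EG error) = {m4}
m5 ∉ Sat(EG error) = {m4}, so the formula does not hold at m5.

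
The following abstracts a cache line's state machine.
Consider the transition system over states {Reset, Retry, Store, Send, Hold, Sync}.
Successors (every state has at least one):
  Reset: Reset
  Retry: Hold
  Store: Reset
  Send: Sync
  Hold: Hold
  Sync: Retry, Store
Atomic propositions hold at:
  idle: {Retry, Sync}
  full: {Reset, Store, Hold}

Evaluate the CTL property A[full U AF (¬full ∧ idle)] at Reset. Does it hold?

Sat(¬full) = {Retry, Send, Sync}
Sat(¬full ∧ idle) = {Retry, Sync}
AF (¬full ∧ idle): least fixpoint, start Z0 = {Retry, Sync}, add states with every successor in Z. Z1 = {Retry, Send, Sync}; fixed.
Sat(AF (¬full ∧ idle)) = {Retry, Send, Sync}
A[full U AF (¬full ∧ idle)]: least fixpoint, start Z0 = Sat(AF (¬full ∧ idle)) = {Retry, Send, Sync}, add states in Sat(full) with every successor in Z. Already a fixed point.
Sat(A[full U AF (¬full ∧ idle)]) = {Retry, Send, Sync}
Reset ∉ Sat(A[full U AF (¬full ∧ idle)]) = {Retry, Send, Sync}, so the formula does not hold at Reset.

No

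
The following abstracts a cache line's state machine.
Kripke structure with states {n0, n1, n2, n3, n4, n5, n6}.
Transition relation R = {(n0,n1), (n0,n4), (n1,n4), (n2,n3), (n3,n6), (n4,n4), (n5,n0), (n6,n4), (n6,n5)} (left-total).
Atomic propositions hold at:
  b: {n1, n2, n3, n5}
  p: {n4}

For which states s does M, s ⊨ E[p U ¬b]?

{n0, n4, n6}

Sat(¬b) = {n0, n4, n6}
E[p U ¬b]: least fixpoint, start Z0 = Sat(¬b) = {n0, n4, n6}, add states in Sat(p) with some successor in Z. Already a fixed point.
Sat(E[p U ¬b]) = {n0, n4, n6}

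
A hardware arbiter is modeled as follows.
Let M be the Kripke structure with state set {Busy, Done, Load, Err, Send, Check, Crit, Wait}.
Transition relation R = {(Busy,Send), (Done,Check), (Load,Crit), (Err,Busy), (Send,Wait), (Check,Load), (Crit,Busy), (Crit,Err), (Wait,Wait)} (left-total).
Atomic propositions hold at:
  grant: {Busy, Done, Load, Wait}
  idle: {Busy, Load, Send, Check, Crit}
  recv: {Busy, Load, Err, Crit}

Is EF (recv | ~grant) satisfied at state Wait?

No

Sat(~grant) = {Err, Send, Check, Crit}
Sat(recv | ~grant) = {Busy, Load, Err, Send, Check, Crit}
EF (recv | ~grant): least fixpoint, start Z0 = {Busy, Load, Err, Send, Check, Crit}, add states with some successor in Z. Z1 = {Busy, Done, Load, Err, Send, Check, Crit}; fixed.
Sat(EF (recv | ~grant)) = {Busy, Done, Load, Err, Send, Check, Crit}
Wait ∉ Sat(EF (recv | ~grant)) = {Busy, Done, Load, Err, Send, Check, Crit}, so the formula does not hold at Wait.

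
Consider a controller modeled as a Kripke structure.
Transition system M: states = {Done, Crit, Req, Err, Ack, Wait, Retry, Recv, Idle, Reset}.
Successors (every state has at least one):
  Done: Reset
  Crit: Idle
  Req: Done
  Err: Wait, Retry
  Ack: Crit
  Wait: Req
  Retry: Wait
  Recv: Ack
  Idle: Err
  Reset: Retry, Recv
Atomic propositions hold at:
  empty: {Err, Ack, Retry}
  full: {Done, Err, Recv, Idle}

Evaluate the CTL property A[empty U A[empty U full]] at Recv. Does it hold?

A[empty U full]: least fixpoint, start Z0 = Sat(full) = {Done, Err, Recv, Idle}, add states in Sat(empty) with every successor in Z. Already a fixed point.
Sat(A[empty U full]) = {Done, Err, Recv, Idle}
A[empty U A[empty U full]]: least fixpoint, start Z0 = Sat(A[empty U full]) = {Done, Err, Recv, Idle}, add states in Sat(empty) with every successor in Z. Already a fixed point.
Sat(A[empty U A[empty U full]]) = {Done, Err, Recv, Idle}
Recv ∈ Sat(A[empty U A[empty U full]]) = {Done, Err, Recv, Idle}, so the formula holds at Recv.

Yes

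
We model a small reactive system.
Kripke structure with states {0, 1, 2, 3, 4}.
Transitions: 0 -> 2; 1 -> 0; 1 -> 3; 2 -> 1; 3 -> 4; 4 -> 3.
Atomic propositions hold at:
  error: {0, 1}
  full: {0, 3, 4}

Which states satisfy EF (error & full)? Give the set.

{0, 1, 2}

Sat(error & full) = {0}
EF (error & full): least fixpoint, start Z0 = {0}, add states with some successor in Z. Z1 = {0, 1}; Z2 = {0, 1, 2}; fixed.
Sat(EF (error & full)) = {0, 1, 2}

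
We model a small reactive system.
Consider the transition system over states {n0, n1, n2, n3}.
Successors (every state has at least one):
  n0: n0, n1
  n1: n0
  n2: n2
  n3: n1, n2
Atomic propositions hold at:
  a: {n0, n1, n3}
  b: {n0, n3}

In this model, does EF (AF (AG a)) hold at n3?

AG a: greatest fixpoint, start Z0 = {n0, n1, n3}, keep only states in Sat with every successor in Z. Z1 = {n0, n1}; fixed.
Sat(AG a) = {n0, n1}
AF (AG a): least fixpoint, start Z0 = {n0, n1}, add states with every successor in Z. Already a fixed point.
Sat(AF (AG a)) = {n0, n1}
EF (AF (AG a)): least fixpoint, start Z0 = {n0, n1}, add states with some successor in Z. Z1 = {n0, n1, n3}; fixed.
Sat(EF (AF (AG a))) = {n0, n1, n3}
n3 ∈ Sat(EF (AF (AG a))) = {n0, n1, n3}, so the formula holds at n3.

Yes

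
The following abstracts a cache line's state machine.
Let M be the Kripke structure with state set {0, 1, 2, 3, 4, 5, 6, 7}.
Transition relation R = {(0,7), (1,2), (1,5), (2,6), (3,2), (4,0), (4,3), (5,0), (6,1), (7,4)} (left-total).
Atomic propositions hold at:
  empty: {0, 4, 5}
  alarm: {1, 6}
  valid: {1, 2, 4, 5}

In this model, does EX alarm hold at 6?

Yes

Sat(EX alarm) = {s : some successor in {1, 6}} = {2, 6}
6 ∈ Sat(EX alarm) = {2, 6}, so the formula holds at 6.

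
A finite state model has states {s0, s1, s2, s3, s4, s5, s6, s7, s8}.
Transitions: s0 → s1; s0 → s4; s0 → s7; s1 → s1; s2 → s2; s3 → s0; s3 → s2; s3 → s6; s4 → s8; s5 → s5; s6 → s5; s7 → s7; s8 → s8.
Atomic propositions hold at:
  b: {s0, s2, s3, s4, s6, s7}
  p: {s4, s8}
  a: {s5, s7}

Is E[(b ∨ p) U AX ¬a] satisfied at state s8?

Sat(b ∨ p) = {s0, s2, s3, s4, s6, s7, s8}
Sat(¬a) = {s0, s1, s2, s3, s4, s6, s8}
Sat(AX ¬a) = {s : every successor in {s0, s1, s2, s3, s4, s6, s8}} = {s1, s2, s3, s4, s8}
E[(b ∨ p) U AX ¬a]: least fixpoint, start Z0 = Sat(AX ¬a) = {s1, s2, s3, s4, s8}, add states in Sat(b ∨ p) with some successor in Z. Z1 = {s0, s1, s2, s3, s4, s8}; fixed.
Sat(E[(b ∨ p) U AX ¬a]) = {s0, s1, s2, s3, s4, s8}
s8 ∈ Sat(E[(b ∨ p) U AX ¬a]) = {s0, s1, s2, s3, s4, s8}, so the formula holds at s8.

Yes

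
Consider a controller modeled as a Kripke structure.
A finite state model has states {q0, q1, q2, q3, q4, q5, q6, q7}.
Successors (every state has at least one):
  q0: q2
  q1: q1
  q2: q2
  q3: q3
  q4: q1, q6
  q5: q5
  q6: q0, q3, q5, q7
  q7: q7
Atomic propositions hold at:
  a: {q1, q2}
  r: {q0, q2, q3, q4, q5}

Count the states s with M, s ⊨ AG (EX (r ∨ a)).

5

Sat(r ∨ a) = {q0, q1, q2, q3, q4, q5}
Sat(EX (r ∨ a)) = {s : some successor in {q0, q1, q2, q3, q4, q5}} = {q0, q1, q2, q3, q4, q5, q6}
AG (EX (r ∨ a)): greatest fixpoint, start Z0 = {q0, q1, q2, q3, q4, q5, q6}, keep only states in Sat with every successor in Z. Z1 = {q0, q1, q2, q3, q4, q5}; Z2 = {q0, q1, q2, q3, q5}; fixed.
Sat(AG (EX (r ∨ a))) = {q0, q1, q2, q3, q5}
|Sat(AG (EX (r ∨ a)))| = |{q0, q1, q2, q3, q5}| = 5.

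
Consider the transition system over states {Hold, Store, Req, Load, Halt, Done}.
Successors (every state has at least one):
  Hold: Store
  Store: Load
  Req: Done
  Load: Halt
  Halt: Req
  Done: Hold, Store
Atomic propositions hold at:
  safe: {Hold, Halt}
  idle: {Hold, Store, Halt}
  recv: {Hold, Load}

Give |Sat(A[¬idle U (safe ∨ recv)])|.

3

Sat(¬idle) = {Req, Load, Done}
Sat(safe ∨ recv) = {Hold, Load, Halt}
A[¬idle U (safe ∨ recv)]: least fixpoint, start Z0 = Sat((safe ∨ recv)) = {Hold, Load, Halt}, add states in Sat(¬idle) with every successor in Z. Already a fixed point.
Sat(A[¬idle U (safe ∨ recv)]) = {Hold, Load, Halt}
|Sat(A[¬idle U (safe ∨ recv)])| = |{Hold, Load, Halt}| = 3.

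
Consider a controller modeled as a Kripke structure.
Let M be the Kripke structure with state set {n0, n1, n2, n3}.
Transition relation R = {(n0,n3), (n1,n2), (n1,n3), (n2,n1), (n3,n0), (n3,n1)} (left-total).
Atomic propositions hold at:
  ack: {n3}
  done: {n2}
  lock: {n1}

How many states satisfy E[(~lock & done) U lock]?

2

Sat(~lock) = {n0, n2, n3}
Sat(~lock & done) = {n2}
E[(~lock & done) U lock]: least fixpoint, start Z0 = Sat(lock) = {n1}, add states in Sat(~lock & done) with some successor in Z. Z1 = {n1, n2}; fixed.
Sat(E[(~lock & done) U lock]) = {n1, n2}
|Sat(E[(~lock & done) U lock])| = |{n1, n2}| = 2.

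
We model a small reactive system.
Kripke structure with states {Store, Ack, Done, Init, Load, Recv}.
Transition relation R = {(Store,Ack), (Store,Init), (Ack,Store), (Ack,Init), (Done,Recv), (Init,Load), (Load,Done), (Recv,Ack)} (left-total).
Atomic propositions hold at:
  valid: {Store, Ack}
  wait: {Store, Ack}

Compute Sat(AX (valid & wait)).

{Recv}

Sat(valid & wait) = {Store, Ack}
Sat(AX (valid & wait)) = {s : every successor in {Store, Ack}} = {Recv}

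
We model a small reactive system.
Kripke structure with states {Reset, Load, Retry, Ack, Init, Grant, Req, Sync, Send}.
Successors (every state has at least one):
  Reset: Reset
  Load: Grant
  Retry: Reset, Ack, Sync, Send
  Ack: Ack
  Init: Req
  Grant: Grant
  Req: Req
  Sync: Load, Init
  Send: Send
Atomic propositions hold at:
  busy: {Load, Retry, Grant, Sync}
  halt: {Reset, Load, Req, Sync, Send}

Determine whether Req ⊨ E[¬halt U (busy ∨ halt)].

Sat(¬halt) = {Retry, Ack, Init, Grant}
Sat(busy ∨ halt) = {Reset, Load, Retry, Grant, Req, Sync, Send}
E[¬halt U (busy ∨ halt)]: least fixpoint, start Z0 = Sat((busy ∨ halt)) = {Reset, Load, Retry, Grant, Req, Sync, Send}, add states in Sat(¬halt) with some successor in Z. Z1 = {Reset, Load, Retry, Init, Grant, Req, Sync, Send}; fixed.
Sat(E[¬halt U (busy ∨ halt)]) = {Reset, Load, Retry, Init, Grant, Req, Sync, Send}
Req ∈ Sat(E[¬halt U (busy ∨ halt)]) = {Reset, Load, Retry, Init, Grant, Req, Sync, Send}, so the formula holds at Req.

Yes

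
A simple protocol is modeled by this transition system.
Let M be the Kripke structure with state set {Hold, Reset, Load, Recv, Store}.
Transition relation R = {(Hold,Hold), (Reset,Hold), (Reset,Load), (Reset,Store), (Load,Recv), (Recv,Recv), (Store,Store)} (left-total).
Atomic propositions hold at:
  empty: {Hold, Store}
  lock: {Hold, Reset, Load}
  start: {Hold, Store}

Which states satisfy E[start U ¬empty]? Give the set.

{Reset, Load, Recv}

Sat(¬empty) = {Reset, Load, Recv}
E[start U ¬empty]: least fixpoint, start Z0 = Sat(¬empty) = {Reset, Load, Recv}, add states in Sat(start) with some successor in Z. Already a fixed point.
Sat(E[start U ¬empty]) = {Reset, Load, Recv}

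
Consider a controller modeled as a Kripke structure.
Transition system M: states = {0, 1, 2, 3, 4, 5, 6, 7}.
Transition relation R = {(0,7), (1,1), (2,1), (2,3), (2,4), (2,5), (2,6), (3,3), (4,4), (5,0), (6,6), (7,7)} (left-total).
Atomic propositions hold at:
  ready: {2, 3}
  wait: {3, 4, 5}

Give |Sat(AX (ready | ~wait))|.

Sat(~wait) = {0, 1, 2, 6, 7}
Sat(ready | ~wait) = {0, 1, 2, 3, 6, 7}
Sat(AX (ready | ~wait)) = {s : every successor in {0, 1, 2, 3, 6, 7}} = {0, 1, 3, 5, 6, 7}
|Sat(AX (ready | ~wait))| = |{0, 1, 3, 5, 6, 7}| = 6.

6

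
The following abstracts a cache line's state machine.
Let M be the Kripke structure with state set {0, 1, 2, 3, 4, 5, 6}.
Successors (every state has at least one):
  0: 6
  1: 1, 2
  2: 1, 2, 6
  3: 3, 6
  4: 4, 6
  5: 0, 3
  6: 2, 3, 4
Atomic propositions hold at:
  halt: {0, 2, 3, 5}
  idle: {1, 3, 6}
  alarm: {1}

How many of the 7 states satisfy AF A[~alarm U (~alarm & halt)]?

Sat(~alarm) = {0, 2, 3, 4, 5, 6}
Sat(~alarm & halt) = {0, 2, 3, 5}
A[~alarm U (~alarm & halt)]: least fixpoint, start Z0 = Sat((~alarm & halt)) = {0, 2, 3, 5}, add states in Sat(~alarm) with every successor in Z. Already a fixed point.
Sat(A[~alarm U (~alarm & halt)]) = {0, 2, 3, 5}
AF A[~alarm U (~alarm & halt)]: least fixpoint, start Z0 = {0, 2, 3, 5}, add states with every successor in Z. Already a fixed point.
Sat(AF A[~alarm U (~alarm & halt)]) = {0, 2, 3, 5}
|Sat(AF A[~alarm U (~alarm & halt)])| = |{0, 2, 3, 5}| = 4.

4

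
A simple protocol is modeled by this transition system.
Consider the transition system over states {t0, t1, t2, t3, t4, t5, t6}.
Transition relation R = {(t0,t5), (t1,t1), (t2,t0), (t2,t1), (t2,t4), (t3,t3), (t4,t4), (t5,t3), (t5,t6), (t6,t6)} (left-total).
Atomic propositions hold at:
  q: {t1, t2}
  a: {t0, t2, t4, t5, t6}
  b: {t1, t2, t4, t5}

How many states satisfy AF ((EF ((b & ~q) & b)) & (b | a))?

4

Sat(~q) = {t0, t3, t4, t5, t6}
Sat(b & ~q) = {t4, t5}
Sat((b & ~q) & b) = {t4, t5}
EF ((b & ~q) & b): least fixpoint, start Z0 = {t4, t5}, add states with some successor in Z. Z1 = {t0, t2, t4, t5}; fixed.
Sat(EF ((b & ~q) & b)) = {t0, t2, t4, t5}
Sat(b | a) = {t0, t1, t2, t4, t5, t6}
Sat((EF ((b & ~q) & b)) & (b | a)) = {t0, t2, t4, t5}
AF ((EF ((b & ~q) & b)) & (b | a)): least fixpoint, start Z0 = {t0, t2, t4, t5}, add states with every successor in Z. Already a fixed point.
Sat(AF ((EF ((b & ~q) & b)) & (b | a))) = {t0, t2, t4, t5}
|Sat(AF ((EF ((b & ~q) & b)) & (b | a)))| = |{t0, t2, t4, t5}| = 4.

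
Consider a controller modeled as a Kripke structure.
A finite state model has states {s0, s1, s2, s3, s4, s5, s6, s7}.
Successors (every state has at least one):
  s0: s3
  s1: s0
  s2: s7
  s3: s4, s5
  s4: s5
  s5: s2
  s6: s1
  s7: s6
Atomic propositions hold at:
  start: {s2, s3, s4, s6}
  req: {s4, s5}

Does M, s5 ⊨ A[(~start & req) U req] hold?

Yes

Sat(~start) = {s0, s1, s5, s7}
Sat(~start & req) = {s5}
A[(~start & req) U req]: least fixpoint, start Z0 = Sat(req) = {s4, s5}, add states in Sat(~start & req) with every successor in Z. Already a fixed point.
Sat(A[(~start & req) U req]) = {s4, s5}
s5 ∈ Sat(A[(~start & req) U req]) = {s4, s5}, so the formula holds at s5.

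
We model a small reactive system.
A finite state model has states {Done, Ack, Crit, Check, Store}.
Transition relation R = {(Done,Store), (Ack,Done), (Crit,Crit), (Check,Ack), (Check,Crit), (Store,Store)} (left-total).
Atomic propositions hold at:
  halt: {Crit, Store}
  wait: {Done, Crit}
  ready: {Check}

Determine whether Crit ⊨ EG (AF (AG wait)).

AG wait: greatest fixpoint, start Z0 = {Done, Crit}, keep only states in Sat with every successor in Z. Z1 = {Crit}; fixed.
Sat(AG wait) = {Crit}
AF (AG wait): least fixpoint, start Z0 = {Crit}, add states with every successor in Z. Already a fixed point.
Sat(AF (AG wait)) = {Crit}
EG (AF (AG wait)): greatest fixpoint, start Z0 = {Crit}, keep only states in Sat with some successor in Z. Already a fixed point.
Sat(EG (AF (AG wait))) = {Crit}
Crit ∈ Sat(EG (AF (AG wait))) = {Crit}, so the formula holds at Crit.

Yes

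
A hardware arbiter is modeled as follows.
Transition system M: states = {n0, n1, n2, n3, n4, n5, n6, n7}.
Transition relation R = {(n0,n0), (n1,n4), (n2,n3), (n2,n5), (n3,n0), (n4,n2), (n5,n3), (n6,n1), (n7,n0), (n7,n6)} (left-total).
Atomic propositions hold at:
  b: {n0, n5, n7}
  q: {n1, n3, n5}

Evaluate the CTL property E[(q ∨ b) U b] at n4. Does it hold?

Sat(q ∨ b) = {n0, n1, n3, n5, n7}
E[(q ∨ b) U b]: least fixpoint, start Z0 = Sat(b) = {n0, n5, n7}, add states in Sat(q ∨ b) with some successor in Z. Z1 = {n0, n3, n5, n7}; fixed.
Sat(E[(q ∨ b) U b]) = {n0, n3, n5, n7}
n4 ∉ Sat(E[(q ∨ b) U b]) = {n0, n3, n5, n7}, so the formula does not hold at n4.

No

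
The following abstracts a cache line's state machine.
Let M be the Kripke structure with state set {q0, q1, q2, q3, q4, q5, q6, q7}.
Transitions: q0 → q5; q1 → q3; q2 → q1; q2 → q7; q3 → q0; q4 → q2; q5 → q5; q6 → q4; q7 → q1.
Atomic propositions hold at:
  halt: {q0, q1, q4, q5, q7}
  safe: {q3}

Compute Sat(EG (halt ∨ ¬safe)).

Sat(¬safe) = {q0, q1, q2, q4, q5, q6, q7}
Sat(halt ∨ ¬safe) = {q0, q1, q2, q4, q5, q6, q7}
EG (halt ∨ ¬safe): greatest fixpoint, start Z0 = {q0, q1, q2, q4, q5, q6, q7}, keep only states in Sat with some successor in Z. Z1 = {q0, q2, q4, q5, q6, q7}; Z2 = {q0, q2, q4, q5, q6}; Z3 = {q0, q4, q5, q6}; Z4 = {q0, q5, q6}; Z5 = {q0, q5}; fixed.
Sat(EG (halt ∨ ¬safe)) = {q0, q5}

{q0, q5}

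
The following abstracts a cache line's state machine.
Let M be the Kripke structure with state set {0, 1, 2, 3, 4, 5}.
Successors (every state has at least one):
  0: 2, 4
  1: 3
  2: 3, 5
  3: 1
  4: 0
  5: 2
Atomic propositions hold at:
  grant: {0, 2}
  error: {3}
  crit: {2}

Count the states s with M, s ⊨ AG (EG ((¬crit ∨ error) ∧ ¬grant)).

Sat(¬crit) = {0, 1, 3, 4, 5}
Sat(¬crit ∨ error) = {0, 1, 3, 4, 5}
Sat(¬grant) = {1, 3, 4, 5}
Sat((¬crit ∨ error) ∧ ¬grant) = {1, 3, 4, 5}
EG ((¬crit ∨ error) ∧ ¬grant): greatest fixpoint, start Z0 = {1, 3, 4, 5}, keep only states in Sat with some successor in Z. Z1 = {1, 3}; fixed.
Sat(EG ((¬crit ∨ error) ∧ ¬grant)) = {1, 3}
AG (EG ((¬crit ∨ error) ∧ ¬grant)): greatest fixpoint, start Z0 = {1, 3}, keep only states in Sat with every successor in Z. Already a fixed point.
Sat(AG (EG ((¬crit ∨ error) ∧ ¬grant))) = {1, 3}
|Sat(AG (EG ((¬crit ∨ error) ∧ ¬grant)))| = |{1, 3}| = 2.

2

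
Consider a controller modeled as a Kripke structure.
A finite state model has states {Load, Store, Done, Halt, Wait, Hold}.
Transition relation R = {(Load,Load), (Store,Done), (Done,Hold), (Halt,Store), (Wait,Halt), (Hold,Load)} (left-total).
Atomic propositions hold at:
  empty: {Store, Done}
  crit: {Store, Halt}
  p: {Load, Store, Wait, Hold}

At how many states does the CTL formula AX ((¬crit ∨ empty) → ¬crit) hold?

5

Sat(¬crit) = {Load, Done, Wait, Hold}
Sat(¬crit ∨ empty) = {Load, Store, Done, Wait, Hold}
Sat((¬crit ∨ empty) → ¬crit) = {Load, Done, Halt, Wait, Hold}
Sat(AX ((¬crit ∨ empty) → ¬crit)) = {s : every successor in {Load, Done, Halt, Wait, Hold}} = {Load, Store, Done, Wait, Hold}
|Sat(AX ((¬crit ∨ empty) → ¬crit))| = |{Load, Store, Done, Wait, Hold}| = 5.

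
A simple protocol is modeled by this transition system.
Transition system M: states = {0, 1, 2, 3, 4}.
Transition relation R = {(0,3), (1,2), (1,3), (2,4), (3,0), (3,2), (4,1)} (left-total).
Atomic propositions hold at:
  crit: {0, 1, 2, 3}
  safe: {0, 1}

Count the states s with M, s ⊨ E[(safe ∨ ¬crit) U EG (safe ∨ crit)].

4

Sat(¬crit) = {4}
Sat(safe ∨ ¬crit) = {0, 1, 4}
Sat(safe ∨ crit) = {0, 1, 2, 3}
EG (safe ∨ crit): greatest fixpoint, start Z0 = {0, 1, 2, 3}, keep only states in Sat with some successor in Z. Z1 = {0, 1, 3}; fixed.
Sat(EG (safe ∨ crit)) = {0, 1, 3}
E[(safe ∨ ¬crit) U EG (safe ∨ crit)]: least fixpoint, start Z0 = Sat(EG (safe ∨ crit)) = {0, 1, 3}, add states in Sat(safe ∨ ¬crit) with some successor in Z. Z1 = {0, 1, 3, 4}; fixed.
Sat(E[(safe ∨ ¬crit) U EG (safe ∨ crit)]) = {0, 1, 3, 4}
|Sat(E[(safe ∨ ¬crit) U EG (safe ∨ crit)])| = |{0, 1, 3, 4}| = 4.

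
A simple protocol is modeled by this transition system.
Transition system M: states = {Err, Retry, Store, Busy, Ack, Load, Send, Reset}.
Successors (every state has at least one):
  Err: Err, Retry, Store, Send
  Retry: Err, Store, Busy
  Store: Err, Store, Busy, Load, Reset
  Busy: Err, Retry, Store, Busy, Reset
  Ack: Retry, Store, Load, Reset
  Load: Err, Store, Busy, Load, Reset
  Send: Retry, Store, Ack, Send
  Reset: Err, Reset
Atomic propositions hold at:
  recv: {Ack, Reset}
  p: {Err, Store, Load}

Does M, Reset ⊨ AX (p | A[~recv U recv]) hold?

Yes

Sat(~recv) = {Err, Retry, Store, Busy, Load, Send}
A[~recv U recv]: least fixpoint, start Z0 = Sat(recv) = {Ack, Reset}, add states in Sat(~recv) with every successor in Z. Already a fixed point.
Sat(A[~recv U recv]) = {Ack, Reset}
Sat(p | A[~recv U recv]) = {Err, Store, Ack, Load, Reset}
Sat(AX (p | A[~recv U recv])) = {s : every successor in {Err, Store, Ack, Load, Reset}} = {Reset}
Reset ∈ Sat(AX (p | A[~recv U recv])) = {Reset}, so the formula holds at Reset.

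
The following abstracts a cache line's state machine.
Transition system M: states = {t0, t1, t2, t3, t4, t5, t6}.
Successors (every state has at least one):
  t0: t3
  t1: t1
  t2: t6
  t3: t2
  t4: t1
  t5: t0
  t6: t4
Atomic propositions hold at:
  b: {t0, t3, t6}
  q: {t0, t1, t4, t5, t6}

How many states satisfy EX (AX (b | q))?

Sat(b | q) = {t0, t1, t3, t4, t5, t6}
Sat(AX (b | q)) = {s : every successor in {t0, t1, t3, t4, t5, t6}} = {t0, t1, t2, t4, t5, t6}
Sat(EX (AX (b | q))) = {s : some successor in {t0, t1, t2, t4, t5, t6}} = {t1, t2, t3, t4, t5, t6}
|Sat(EX (AX (b | q)))| = |{t1, t2, t3, t4, t5, t6}| = 6.

6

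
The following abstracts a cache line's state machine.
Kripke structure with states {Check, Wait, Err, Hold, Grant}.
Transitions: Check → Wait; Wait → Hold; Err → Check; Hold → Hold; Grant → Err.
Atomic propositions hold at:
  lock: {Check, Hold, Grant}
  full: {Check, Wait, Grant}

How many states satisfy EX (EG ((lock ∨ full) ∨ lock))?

Sat(lock ∨ full) = {Check, Wait, Hold, Grant}
Sat((lock ∨ full) ∨ lock) = {Check, Wait, Hold, Grant}
EG ((lock ∨ full) ∨ lock): greatest fixpoint, start Z0 = {Check, Wait, Hold, Grant}, keep only states in Sat with some successor in Z. Z1 = {Check, Wait, Hold}; fixed.
Sat(EG ((lock ∨ full) ∨ lock)) = {Check, Wait, Hold}
Sat(EX (EG ((lock ∨ full) ∨ lock))) = {s : some successor in {Check, Wait, Hold}} = {Check, Wait, Err, Hold}
|Sat(EX (EG ((lock ∨ full) ∨ lock)))| = |{Check, Wait, Err, Hold}| = 4.

4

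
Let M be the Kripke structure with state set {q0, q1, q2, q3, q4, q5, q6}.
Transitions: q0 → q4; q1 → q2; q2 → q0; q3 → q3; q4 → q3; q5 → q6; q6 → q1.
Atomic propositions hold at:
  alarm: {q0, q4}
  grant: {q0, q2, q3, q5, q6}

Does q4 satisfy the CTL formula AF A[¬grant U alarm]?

Sat(¬grant) = {q1, q4}
A[¬grant U alarm]: least fixpoint, start Z0 = Sat(alarm) = {q0, q4}, add states in Sat(¬grant) with every successor in Z. Already a fixed point.
Sat(A[¬grant U alarm]) = {q0, q4}
AF A[¬grant U alarm]: least fixpoint, start Z0 = {q0, q4}, add states with every successor in Z. Z1 = {q0, q2, q4}; Z2 = {q0, q1, q2, q4}; Z3 = {q0, q1, q2, q4, q6}; Z4 = {q0, q1, q2, q4, q5, q6}; fixed.
Sat(AF A[¬grant U alarm]) = {q0, q1, q2, q4, q5, q6}
q4 ∈ Sat(AF A[¬grant U alarm]) = {q0, q1, q2, q4, q5, q6}, so the formula holds at q4.

Yes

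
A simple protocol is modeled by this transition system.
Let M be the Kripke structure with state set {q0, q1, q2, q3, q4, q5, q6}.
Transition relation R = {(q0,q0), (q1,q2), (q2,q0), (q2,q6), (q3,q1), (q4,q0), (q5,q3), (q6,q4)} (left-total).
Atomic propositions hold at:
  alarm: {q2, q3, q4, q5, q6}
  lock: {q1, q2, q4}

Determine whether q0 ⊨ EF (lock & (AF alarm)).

No

AF alarm: least fixpoint, start Z0 = {q2, q3, q4, q5, q6}, add states with every successor in Z. Z1 = {q1, q2, q3, q4, q5, q6}; fixed.
Sat(AF alarm) = {q1, q2, q3, q4, q5, q6}
Sat(lock & (AF alarm)) = {q1, q2, q4}
EF (lock & (AF alarm)): least fixpoint, start Z0 = {q1, q2, q4}, add states with some successor in Z. Z1 = {q1, q2, q3, q4, q6}; Z2 = {q1, q2, q3, q4, q5, q6}; fixed.
Sat(EF (lock & (AF alarm))) = {q1, q2, q3, q4, q5, q6}
q0 ∉ Sat(EF (lock & (AF alarm))) = {q1, q2, q3, q4, q5, q6}, so the formula does not hold at q0.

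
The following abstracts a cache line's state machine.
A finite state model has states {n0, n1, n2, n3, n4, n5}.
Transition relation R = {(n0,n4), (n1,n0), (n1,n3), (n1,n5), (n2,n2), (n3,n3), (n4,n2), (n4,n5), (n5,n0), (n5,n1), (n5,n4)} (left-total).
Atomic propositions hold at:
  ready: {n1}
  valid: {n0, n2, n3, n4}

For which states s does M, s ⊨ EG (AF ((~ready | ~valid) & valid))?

Sat(~ready) = {n0, n2, n3, n4, n5}
Sat(~valid) = {n1, n5}
Sat(~ready | ~valid) = {n0, n1, n2, n3, n4, n5}
Sat((~ready | ~valid) & valid) = {n0, n2, n3, n4}
AF ((~ready | ~valid) & valid): least fixpoint, start Z0 = {n0, n2, n3, n4}, add states with every successor in Z. Already a fixed point.
Sat(AF ((~ready | ~valid) & valid)) = {n0, n2, n3, n4}
EG (AF ((~ready | ~valid) & valid)): greatest fixpoint, start Z0 = {n0, n2, n3, n4}, keep only states in Sat with some successor in Z. Already a fixed point.
Sat(EG (AF ((~ready | ~valid) & valid))) = {n0, n2, n3, n4}

{n0, n2, n3, n4}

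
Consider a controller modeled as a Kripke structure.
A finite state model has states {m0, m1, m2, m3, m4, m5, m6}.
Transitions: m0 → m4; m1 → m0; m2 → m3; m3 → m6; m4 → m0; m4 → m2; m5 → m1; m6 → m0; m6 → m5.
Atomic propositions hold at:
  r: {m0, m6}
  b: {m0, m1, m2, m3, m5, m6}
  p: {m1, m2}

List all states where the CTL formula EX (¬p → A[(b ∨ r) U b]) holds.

Sat(¬p) = {m0, m3, m4, m5, m6}
Sat(b ∨ r) = {m0, m1, m2, m3, m5, m6}
A[(b ∨ r) U b]: least fixpoint, start Z0 = Sat(b) = {m0, m1, m2, m3, m5, m6}, add states in Sat(b ∨ r) with every successor in Z. Already a fixed point.
Sat(A[(b ∨ r) U b]) = {m0, m1, m2, m3, m5, m6}
Sat(¬p → A[(b ∨ r) U b]) = {m0, m1, m2, m3, m5, m6}
Sat(EX (¬p → A[(b ∨ r) U b])) = {s : some successor in {m0, m1, m2, m3, m5, m6}} = {m1, m2, m3, m4, m5, m6}

{m1, m2, m3, m4, m5, m6}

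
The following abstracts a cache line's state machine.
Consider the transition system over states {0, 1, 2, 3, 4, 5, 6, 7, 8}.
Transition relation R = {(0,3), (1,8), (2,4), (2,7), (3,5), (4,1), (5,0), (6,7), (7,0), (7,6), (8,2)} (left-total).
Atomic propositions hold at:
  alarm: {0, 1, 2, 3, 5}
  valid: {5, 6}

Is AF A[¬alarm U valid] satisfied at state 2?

No

Sat(¬alarm) = {4, 6, 7, 8}
A[¬alarm U valid]: least fixpoint, start Z0 = Sat(valid) = {5, 6}, add states in Sat(¬alarm) with every successor in Z. Already a fixed point.
Sat(A[¬alarm U valid]) = {5, 6}
AF A[¬alarm U valid]: least fixpoint, start Z0 = {5, 6}, add states with every successor in Z. Z1 = {3, 5, 6}; Z2 = {0, 3, 5, 6}; Z3 = {0, 3, 5, 6, 7}; fixed.
Sat(AF A[¬alarm U valid]) = {0, 3, 5, 6, 7}
2 ∉ Sat(AF A[¬alarm U valid]) = {0, 3, 5, 6, 7}, so the formula does not hold at 2.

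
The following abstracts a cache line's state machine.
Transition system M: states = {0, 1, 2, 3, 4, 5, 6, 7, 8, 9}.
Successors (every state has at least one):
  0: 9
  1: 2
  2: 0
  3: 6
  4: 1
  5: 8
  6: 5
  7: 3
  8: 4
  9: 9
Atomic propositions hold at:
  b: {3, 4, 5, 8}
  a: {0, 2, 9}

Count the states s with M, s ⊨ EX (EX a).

5

Sat(EX a) = {s : some successor in {0, 2, 9}} = {0, 1, 2, 9}
Sat(EX (EX a)) = {s : some successor in {0, 1, 2, 9}} = {0, 1, 2, 4, 9}
|Sat(EX (EX a))| = |{0, 1, 2, 4, 9}| = 5.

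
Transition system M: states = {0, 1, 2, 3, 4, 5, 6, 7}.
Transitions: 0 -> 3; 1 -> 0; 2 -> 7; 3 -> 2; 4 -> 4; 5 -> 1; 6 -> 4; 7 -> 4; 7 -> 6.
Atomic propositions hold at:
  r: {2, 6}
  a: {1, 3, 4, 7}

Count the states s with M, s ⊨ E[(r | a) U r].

4

Sat(r | a) = {1, 2, 3, 4, 6, 7}
E[(r | a) U r]: least fixpoint, start Z0 = Sat(r) = {2, 6}, add states in Sat(r | a) with some successor in Z. Z1 = {2, 3, 6, 7}; fixed.
Sat(E[(r | a) U r]) = {2, 3, 6, 7}
|Sat(E[(r | a) U r])| = |{2, 3, 6, 7}| = 4.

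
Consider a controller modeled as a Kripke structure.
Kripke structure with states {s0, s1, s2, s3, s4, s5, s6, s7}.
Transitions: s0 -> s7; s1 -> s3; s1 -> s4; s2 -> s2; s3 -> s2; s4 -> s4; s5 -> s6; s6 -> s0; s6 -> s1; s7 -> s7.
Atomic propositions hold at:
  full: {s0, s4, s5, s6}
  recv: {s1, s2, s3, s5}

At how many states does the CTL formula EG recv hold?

EG recv: greatest fixpoint, start Z0 = {s1, s2, s3, s5}, keep only states in Sat with some successor in Z. Z1 = {s1, s2, s3}; fixed.
Sat(EG recv) = {s1, s2, s3}
|Sat(EG recv)| = |{s1, s2, s3}| = 3.

3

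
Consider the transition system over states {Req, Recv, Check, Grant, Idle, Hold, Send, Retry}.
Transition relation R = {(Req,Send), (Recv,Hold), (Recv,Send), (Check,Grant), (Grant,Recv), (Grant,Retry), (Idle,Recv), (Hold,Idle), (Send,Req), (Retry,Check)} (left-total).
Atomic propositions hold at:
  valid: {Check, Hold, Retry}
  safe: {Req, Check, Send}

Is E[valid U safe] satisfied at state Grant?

E[valid U safe]: least fixpoint, start Z0 = Sat(safe) = {Req, Check, Send}, add states in Sat(valid) with some successor in Z. Z1 = {Req, Check, Send, Retry}; fixed.
Sat(E[valid U safe]) = {Req, Check, Send, Retry}
Grant ∉ Sat(E[valid U safe]) = {Req, Check, Send, Retry}, so the formula does not hold at Grant.

No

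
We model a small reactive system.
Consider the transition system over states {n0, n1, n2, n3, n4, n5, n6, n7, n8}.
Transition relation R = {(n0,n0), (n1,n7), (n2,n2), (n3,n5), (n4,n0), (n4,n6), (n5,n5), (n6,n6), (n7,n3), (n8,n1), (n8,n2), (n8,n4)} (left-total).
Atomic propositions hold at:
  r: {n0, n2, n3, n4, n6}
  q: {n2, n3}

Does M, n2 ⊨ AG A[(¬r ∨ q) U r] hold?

Sat(¬r) = {n1, n5, n7, n8}
Sat(¬r ∨ q) = {n1, n2, n3, n5, n7, n8}
A[(¬r ∨ q) U r]: least fixpoint, start Z0 = Sat(r) = {n0, n2, n3, n4, n6}, add states in Sat(¬r ∨ q) with every successor in Z. Z1 = {n0, n2, n3, n4, n6, n7}; Z2 = {n0, n1, n2, n3, n4, n6, n7}; Z3 = {n0, n1, n2, n3, n4, n6, n7, n8}; fixed.
Sat(A[(¬r ∨ q) U r]) = {n0, n1, n2, n3, n4, n6, n7, n8}
AG A[(¬r ∨ q) U r]: greatest fixpoint, start Z0 = {n0, n1, n2, n3, n4, n6, n7, n8}, keep only states in Sat with every successor in Z. Z1 = {n0, n1, n2, n4, n6, n7, n8}; Z2 = {n0, n1, n2, n4, n6, n8}; Z3 = {n0, n2, n4, n6, n8}; Z4 = {n0, n2, n4, n6}; fixed.
Sat(AG A[(¬r ∨ q) U r]) = {n0, n2, n4, n6}
n2 ∈ Sat(AG A[(¬r ∨ q) U r]) = {n0, n2, n4, n6}, so the formula holds at n2.

Yes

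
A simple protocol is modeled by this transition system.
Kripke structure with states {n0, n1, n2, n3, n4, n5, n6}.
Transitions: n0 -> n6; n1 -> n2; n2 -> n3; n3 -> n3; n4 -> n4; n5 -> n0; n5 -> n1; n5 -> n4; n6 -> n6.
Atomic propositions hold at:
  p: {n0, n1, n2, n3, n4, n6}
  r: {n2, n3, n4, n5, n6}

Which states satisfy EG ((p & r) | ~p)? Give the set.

{n2, n3, n4, n5, n6}

Sat(p & r) = {n2, n3, n4, n6}
Sat(~p) = {n5}
Sat((p & r) | ~p) = {n2, n3, n4, n5, n6}
EG ((p & r) | ~p): greatest fixpoint, start Z0 = {n2, n3, n4, n5, n6}, keep only states in Sat with some successor in Z. Already a fixed point.
Sat(EG ((p & r) | ~p)) = {n2, n3, n4, n5, n6}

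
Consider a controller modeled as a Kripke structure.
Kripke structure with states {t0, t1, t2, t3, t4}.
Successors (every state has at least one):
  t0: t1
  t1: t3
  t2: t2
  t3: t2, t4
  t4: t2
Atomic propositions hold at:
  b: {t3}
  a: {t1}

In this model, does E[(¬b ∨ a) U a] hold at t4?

Sat(¬b) = {t0, t1, t2, t4}
Sat(¬b ∨ a) = {t0, t1, t2, t4}
E[(¬b ∨ a) U a]: least fixpoint, start Z0 = Sat(a) = {t1}, add states in Sat(¬b ∨ a) with some successor in Z. Z1 = {t0, t1}; fixed.
Sat(E[(¬b ∨ a) U a]) = {t0, t1}
t4 ∉ Sat(E[(¬b ∨ a) U a]) = {t0, t1}, so the formula does not hold at t4.

No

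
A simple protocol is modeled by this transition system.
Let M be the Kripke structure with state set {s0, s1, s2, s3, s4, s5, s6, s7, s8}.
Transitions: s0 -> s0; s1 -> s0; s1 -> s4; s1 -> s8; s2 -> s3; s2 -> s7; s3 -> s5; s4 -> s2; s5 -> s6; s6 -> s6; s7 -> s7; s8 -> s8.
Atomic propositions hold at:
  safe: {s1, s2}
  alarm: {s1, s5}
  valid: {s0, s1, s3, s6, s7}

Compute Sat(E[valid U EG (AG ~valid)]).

Sat(~valid) = {s2, s4, s5, s8}
AG ~valid: greatest fixpoint, start Z0 = {s2, s4, s5, s8}, keep only states in Sat with every successor in Z. Z1 = {s4, s8}; Z2 = {s8}; fixed.
Sat(AG ~valid) = {s8}
EG (AG ~valid): greatest fixpoint, start Z0 = {s8}, keep only states in Sat with some successor in Z. Already a fixed point.
Sat(EG (AG ~valid)) = {s8}
E[valid U EG (AG ~valid)]: least fixpoint, start Z0 = Sat(EG (AG ~valid)) = {s8}, add states in Sat(valid) with some successor in Z. Z1 = {s1, s8}; fixed.
Sat(E[valid U EG (AG ~valid)]) = {s1, s8}

{s1, s8}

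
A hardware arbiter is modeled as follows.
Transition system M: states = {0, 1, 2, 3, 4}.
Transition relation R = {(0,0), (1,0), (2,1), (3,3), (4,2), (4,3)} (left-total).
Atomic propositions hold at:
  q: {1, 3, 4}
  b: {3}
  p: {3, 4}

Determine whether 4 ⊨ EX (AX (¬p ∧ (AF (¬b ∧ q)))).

Sat(¬p) = {0, 1, 2}
Sat(¬b) = {0, 1, 2, 4}
Sat(¬b ∧ q) = {1, 4}
AF (¬b ∧ q): least fixpoint, start Z0 = {1, 4}, add states with every successor in Z. Z1 = {1, 2, 4}; fixed.
Sat(AF (¬b ∧ q)) = {1, 2, 4}
Sat(¬p ∧ (AF (¬b ∧ q))) = {1, 2}
Sat(AX (¬p ∧ (AF (¬b ∧ q)))) = {s : every successor in {1, 2}} = {2}
Sat(EX (AX (¬p ∧ (AF (¬b ∧ q))))) = {s : some successor in {2}} = {4}
4 ∈ Sat(EX (AX (¬p ∧ (AF (¬b ∧ q))))) = {4}, so the formula holds at 4.

Yes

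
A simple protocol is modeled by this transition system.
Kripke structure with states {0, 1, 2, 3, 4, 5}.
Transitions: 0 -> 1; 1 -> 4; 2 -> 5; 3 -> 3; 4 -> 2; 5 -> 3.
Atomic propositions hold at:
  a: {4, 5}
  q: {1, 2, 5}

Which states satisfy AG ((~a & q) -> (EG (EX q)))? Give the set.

{3, 5}

Sat(~a) = {0, 1, 2, 3}
Sat(~a & q) = {1, 2}
Sat(EX q) = {s : some successor in {1, 2, 5}} = {0, 2, 4}
EG (EX q): greatest fixpoint, start Z0 = {0, 2, 4}, keep only states in Sat with some successor in Z. Z1 = {4}; Z2 = ∅; fixed.
Sat(EG (EX q)) = ∅
Sat((~a & q) -> (EG (EX q))) = {0, 3, 4, 5}
AG ((~a & q) -> (EG (EX q))): greatest fixpoint, start Z0 = {0, 3, 4, 5}, keep only states in Sat with every successor in Z. Z1 = {3, 5}; fixed.
Sat(AG ((~a & q) -> (EG (EX q)))) = {3, 5}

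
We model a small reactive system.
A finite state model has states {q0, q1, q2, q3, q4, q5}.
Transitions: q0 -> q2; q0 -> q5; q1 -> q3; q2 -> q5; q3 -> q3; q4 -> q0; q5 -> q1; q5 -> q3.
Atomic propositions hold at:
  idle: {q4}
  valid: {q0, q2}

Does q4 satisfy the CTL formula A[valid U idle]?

Yes

A[valid U idle]: least fixpoint, start Z0 = Sat(idle) = {q4}, add states in Sat(valid) with every successor in Z. Already a fixed point.
Sat(A[valid U idle]) = {q4}
q4 ∈ Sat(A[valid U idle]) = {q4}, so the formula holds at q4.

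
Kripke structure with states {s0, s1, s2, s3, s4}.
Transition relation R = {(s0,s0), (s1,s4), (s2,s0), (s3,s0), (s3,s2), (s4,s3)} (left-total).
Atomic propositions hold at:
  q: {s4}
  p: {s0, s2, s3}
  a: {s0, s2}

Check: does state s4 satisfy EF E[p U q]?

Yes

E[p U q]: least fixpoint, start Z0 = Sat(q) = {s4}, add states in Sat(p) with some successor in Z. Already a fixed point.
Sat(E[p U q]) = {s4}
EF E[p U q]: least fixpoint, start Z0 = {s4}, add states with some successor in Z. Z1 = {s1, s4}; fixed.
Sat(EF E[p U q]) = {s1, s4}
s4 ∈ Sat(EF E[p U q]) = {s1, s4}, so the formula holds at s4.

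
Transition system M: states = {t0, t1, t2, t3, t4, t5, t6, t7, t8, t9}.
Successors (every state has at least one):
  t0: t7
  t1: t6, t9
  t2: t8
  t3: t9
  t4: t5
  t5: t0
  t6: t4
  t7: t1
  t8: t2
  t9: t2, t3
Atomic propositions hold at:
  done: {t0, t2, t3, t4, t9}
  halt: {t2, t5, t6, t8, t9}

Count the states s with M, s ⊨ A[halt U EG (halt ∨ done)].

4

Sat(halt ∨ done) = {t0, t2, t3, t4, t5, t6, t8, t9}
EG (halt ∨ done): greatest fixpoint, start Z0 = {t0, t2, t3, t4, t5, t6, t8, t9}, keep only states in Sat with some successor in Z. Z1 = {t2, t3, t4, t5, t6, t8, t9}; Z2 = {t2, t3, t4, t6, t8, t9}; Z3 = {t2, t3, t6, t8, t9}; Z4 = {t2, t3, t8, t9}; fixed.
Sat(EG (halt ∨ done)) = {t2, t3, t8, t9}
A[halt U EG (halt ∨ done)]: least fixpoint, start Z0 = Sat(EG (halt ∨ done)) = {t2, t3, t8, t9}, add states in Sat(halt) with every successor in Z. Already a fixed point.
Sat(A[halt U EG (halt ∨ done)]) = {t2, t3, t8, t9}
|Sat(A[halt U EG (halt ∨ done)])| = |{t2, t3, t8, t9}| = 4.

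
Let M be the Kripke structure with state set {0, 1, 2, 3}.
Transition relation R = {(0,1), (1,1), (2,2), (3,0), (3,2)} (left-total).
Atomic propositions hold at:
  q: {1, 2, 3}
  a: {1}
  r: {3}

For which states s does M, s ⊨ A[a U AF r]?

{3}

AF r: least fixpoint, start Z0 = {3}, add states with every successor in Z. Already a fixed point.
Sat(AF r) = {3}
A[a U AF r]: least fixpoint, start Z0 = Sat(AF r) = {3}, add states in Sat(a) with every successor in Z. Already a fixed point.
Sat(A[a U AF r]) = {3}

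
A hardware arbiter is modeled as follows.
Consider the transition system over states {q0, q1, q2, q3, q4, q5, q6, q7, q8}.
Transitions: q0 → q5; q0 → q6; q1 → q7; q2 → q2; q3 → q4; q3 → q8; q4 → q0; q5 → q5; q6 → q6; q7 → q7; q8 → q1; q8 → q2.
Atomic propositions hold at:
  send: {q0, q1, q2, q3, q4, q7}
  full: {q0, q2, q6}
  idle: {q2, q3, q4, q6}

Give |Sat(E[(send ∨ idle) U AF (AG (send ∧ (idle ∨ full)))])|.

Sat(send ∨ idle) = {q0, q1, q2, q3, q4, q6, q7}
Sat(idle ∨ full) = {q0, q2, q3, q4, q6}
Sat(send ∧ (idle ∨ full)) = {q0, q2, q3, q4}
AG (send ∧ (idle ∨ full)): greatest fixpoint, start Z0 = {q0, q2, q3, q4}, keep only states in Sat with every successor in Z. Z1 = {q2, q4}; Z2 = {q2}; fixed.
Sat(AG (send ∧ (idle ∨ full))) = {q2}
AF (AG (send ∧ (idle ∨ full))): least fixpoint, start Z0 = {q2}, add states with every successor in Z. Already a fixed point.
Sat(AF (AG (send ∧ (idle ∨ full)))) = {q2}
E[(send ∨ idle) U AF (AG (send ∧ (idle ∨ full)))]: least fixpoint, start Z0 = Sat(AF (AG (send ∧ (idle ∨ full)))) = {q2}, add states in Sat(send ∨ idle) with some successor in Z. Already a fixed point.
Sat(E[(send ∨ idle) U AF (AG (send ∧ (idle ∨ full)))]) = {q2}
|Sat(E[(send ∨ idle) U AF (AG (send ∧ (idle ∨ full)))])| = |{q2}| = 1.

1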